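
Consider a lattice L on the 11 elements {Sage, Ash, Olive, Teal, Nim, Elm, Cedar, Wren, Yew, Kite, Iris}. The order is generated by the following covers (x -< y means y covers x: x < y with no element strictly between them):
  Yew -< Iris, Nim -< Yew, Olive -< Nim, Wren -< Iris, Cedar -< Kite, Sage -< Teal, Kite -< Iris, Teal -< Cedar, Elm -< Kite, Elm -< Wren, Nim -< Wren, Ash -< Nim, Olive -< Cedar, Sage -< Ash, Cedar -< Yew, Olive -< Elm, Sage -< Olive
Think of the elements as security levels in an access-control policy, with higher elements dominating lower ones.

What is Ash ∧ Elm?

Sage

Common lower bounds of {Ash, Elm}: Sage.
The greatest among these is Sage.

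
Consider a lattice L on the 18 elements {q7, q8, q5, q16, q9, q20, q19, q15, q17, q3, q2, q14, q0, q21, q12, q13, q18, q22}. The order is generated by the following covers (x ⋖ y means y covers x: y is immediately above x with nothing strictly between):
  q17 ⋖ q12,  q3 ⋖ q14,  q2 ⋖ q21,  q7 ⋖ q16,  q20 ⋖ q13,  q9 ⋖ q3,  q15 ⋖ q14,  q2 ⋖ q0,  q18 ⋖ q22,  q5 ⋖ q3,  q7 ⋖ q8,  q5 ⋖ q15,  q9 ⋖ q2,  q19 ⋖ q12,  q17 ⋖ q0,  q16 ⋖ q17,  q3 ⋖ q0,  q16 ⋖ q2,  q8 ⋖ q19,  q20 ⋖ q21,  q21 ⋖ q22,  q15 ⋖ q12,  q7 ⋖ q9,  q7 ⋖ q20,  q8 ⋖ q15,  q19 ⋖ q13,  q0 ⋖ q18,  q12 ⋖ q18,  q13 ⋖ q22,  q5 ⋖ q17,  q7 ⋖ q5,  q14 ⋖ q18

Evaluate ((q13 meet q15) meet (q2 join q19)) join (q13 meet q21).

q13

q13 ∧ q15 = q8
q2 ∨ q19 = q18
q8 ∧ q18 = q8
q13 ∧ q21 = q20
q8 ∨ q20 = q13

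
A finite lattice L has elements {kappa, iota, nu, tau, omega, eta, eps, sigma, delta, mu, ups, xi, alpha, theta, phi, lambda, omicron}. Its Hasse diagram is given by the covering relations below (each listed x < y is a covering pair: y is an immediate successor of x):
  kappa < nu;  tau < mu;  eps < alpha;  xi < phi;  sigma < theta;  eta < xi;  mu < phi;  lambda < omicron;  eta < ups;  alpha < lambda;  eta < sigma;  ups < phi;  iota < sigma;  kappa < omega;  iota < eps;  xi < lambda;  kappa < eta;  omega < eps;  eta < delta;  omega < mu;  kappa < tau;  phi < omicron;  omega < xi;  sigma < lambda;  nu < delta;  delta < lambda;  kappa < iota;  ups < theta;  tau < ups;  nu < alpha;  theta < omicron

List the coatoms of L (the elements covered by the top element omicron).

lambda, phi, theta

The coatoms are exactly the elements covered by omicron: lambda, phi, theta.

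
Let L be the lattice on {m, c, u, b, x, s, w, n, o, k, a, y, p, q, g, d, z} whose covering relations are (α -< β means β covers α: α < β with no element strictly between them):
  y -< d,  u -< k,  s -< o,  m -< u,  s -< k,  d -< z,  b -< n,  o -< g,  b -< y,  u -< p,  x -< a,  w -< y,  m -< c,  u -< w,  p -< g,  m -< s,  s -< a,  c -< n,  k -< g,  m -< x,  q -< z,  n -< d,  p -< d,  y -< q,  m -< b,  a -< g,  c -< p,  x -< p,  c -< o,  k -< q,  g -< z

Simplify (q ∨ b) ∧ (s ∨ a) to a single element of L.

s

q ∨ b = q
s ∨ a = a
q ∧ a = s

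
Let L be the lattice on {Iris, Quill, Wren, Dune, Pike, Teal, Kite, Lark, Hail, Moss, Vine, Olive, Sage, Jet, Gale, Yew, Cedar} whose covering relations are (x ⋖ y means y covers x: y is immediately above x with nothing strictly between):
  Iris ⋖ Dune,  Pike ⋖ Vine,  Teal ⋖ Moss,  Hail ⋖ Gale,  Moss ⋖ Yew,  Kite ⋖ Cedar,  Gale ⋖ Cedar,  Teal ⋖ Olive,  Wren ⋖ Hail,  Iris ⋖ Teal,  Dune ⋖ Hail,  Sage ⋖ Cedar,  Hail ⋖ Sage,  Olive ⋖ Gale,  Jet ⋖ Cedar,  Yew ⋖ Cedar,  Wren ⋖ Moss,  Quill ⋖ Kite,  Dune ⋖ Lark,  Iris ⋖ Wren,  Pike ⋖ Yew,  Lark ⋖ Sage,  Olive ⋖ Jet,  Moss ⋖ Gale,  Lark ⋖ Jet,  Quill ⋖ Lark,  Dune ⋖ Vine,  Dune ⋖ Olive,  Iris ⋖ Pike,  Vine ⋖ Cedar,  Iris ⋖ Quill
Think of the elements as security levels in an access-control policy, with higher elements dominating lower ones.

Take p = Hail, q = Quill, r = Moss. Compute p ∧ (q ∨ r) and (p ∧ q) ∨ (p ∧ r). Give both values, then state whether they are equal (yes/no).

q ∨ r = Cedar, so p ∧ (q ∨ r) = Hail ∧ Cedar = Hail.
p ∧ q = Iris and p ∧ r = Wren, so (p ∧ q) ∨ (p ∧ r) = Iris ∨ Wren = Wren.
Equal: no.

Hail; Wren; no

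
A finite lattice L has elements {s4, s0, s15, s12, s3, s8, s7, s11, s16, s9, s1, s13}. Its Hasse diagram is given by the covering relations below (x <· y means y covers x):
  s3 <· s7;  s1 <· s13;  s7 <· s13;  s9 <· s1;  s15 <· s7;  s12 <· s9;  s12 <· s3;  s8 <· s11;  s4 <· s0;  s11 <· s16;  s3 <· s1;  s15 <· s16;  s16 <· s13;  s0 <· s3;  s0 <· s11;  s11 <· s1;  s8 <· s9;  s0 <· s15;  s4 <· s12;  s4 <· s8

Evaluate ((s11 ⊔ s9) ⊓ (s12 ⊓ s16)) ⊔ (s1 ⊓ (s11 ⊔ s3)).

s1

s11 ∨ s9 = s1
s12 ∧ s16 = s4
s1 ∧ s4 = s4
s11 ∨ s3 = s1
s1 ∧ s1 = s1
s4 ∨ s1 = s1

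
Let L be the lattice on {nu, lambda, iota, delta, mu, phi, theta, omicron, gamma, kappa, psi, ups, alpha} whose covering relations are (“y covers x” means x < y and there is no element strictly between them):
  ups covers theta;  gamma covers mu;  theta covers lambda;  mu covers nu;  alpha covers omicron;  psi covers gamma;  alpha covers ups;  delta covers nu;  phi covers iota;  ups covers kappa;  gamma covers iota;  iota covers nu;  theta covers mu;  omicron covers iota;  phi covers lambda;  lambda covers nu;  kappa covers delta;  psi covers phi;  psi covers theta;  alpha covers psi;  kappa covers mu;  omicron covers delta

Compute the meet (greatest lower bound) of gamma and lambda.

Common lower bounds of {gamma, lambda}: nu.
The greatest among these is nu.

nu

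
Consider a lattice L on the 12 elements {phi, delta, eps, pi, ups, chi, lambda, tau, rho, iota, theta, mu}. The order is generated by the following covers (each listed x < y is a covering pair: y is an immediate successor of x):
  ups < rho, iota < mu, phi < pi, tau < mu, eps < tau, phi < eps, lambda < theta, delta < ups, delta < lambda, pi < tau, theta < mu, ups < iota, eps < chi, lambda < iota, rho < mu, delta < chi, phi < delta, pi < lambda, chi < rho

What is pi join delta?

lambda

Common upper bounds of {pi, delta}: iota, lambda, mu, theta.
The least among these is lambda.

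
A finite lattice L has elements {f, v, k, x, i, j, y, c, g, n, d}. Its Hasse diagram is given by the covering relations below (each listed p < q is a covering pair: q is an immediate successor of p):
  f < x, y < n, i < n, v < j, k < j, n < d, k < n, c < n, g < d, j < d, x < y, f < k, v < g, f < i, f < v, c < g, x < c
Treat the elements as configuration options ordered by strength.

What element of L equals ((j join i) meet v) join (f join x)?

j ∨ i = d
d ∧ v = v
f ∨ x = x
v ∨ x = g

g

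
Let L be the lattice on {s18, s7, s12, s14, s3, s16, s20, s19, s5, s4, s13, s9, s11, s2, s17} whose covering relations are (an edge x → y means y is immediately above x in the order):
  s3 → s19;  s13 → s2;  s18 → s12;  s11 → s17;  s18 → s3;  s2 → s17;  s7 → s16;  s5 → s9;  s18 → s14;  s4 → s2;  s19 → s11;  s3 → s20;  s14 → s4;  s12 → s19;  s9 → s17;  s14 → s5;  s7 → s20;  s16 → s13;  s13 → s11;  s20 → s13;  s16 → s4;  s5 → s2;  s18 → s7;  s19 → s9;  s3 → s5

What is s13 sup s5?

s2

Common upper bounds of {s13, s5}: s17, s2.
The least among these is s2.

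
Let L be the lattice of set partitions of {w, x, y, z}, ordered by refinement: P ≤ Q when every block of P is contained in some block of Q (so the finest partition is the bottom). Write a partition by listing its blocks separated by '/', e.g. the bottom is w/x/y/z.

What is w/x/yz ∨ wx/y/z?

Common upper bounds of {w/x/yz, wx/y/z}: wx/yz, wxyz.
The least among these is wx/yz.

wx/yz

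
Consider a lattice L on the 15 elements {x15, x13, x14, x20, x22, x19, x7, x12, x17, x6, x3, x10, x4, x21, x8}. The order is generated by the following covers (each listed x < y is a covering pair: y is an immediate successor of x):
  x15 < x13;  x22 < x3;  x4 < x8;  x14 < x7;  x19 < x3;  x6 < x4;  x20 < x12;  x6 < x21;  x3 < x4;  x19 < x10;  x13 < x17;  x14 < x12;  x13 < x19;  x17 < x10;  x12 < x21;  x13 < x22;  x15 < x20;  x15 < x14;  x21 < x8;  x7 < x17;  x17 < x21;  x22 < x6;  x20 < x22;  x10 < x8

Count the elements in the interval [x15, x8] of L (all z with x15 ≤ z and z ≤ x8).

15

The interval [x15, x8] = {x10, x12, x13, x14, x15, x17, x19, x20, x21, x22, x3, x4, x6, x7, x8}, which has 15 elements.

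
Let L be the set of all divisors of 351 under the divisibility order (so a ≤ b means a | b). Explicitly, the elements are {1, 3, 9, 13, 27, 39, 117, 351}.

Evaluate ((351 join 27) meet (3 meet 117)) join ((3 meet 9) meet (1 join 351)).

3

351 ∨ 27 = 351
3 ∧ 117 = 3
351 ∧ 3 = 3
3 ∧ 9 = 3
1 ∨ 351 = 351
3 ∧ 351 = 3
3 ∨ 3 = 3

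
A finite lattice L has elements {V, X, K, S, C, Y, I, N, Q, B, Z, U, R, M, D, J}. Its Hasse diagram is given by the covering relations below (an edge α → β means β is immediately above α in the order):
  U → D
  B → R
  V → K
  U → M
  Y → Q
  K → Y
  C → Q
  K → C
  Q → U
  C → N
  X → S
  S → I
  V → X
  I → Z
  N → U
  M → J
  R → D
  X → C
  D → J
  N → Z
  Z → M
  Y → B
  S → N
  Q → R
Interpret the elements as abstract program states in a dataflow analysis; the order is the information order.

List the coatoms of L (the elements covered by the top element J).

D, M

The coatoms are exactly the elements covered by J: D, M.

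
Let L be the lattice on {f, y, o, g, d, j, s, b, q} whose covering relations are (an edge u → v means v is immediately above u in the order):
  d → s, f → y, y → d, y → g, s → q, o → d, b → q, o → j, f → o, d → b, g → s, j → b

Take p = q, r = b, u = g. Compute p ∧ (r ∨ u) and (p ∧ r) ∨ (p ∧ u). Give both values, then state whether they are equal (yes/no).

r ∨ u = q, so p ∧ (r ∨ u) = q ∧ q = q.
p ∧ r = b and p ∧ u = g, so (p ∧ r) ∨ (p ∧ u) = b ∨ g = q.
Equal: yes.

q; q; yes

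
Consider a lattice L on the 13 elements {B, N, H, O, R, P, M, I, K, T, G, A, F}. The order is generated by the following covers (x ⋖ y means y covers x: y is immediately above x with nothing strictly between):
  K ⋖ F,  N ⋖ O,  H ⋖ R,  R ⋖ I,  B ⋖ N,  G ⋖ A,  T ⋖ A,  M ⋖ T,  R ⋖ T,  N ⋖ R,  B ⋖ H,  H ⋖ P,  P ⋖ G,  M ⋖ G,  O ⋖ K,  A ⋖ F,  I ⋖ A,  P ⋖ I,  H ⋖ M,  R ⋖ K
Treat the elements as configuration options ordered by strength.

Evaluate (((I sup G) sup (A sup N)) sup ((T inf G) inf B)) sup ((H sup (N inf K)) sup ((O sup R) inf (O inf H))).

A

I ∨ G = A
A ∨ N = A
A ∨ A = A
T ∧ G = M
M ∧ B = B
A ∨ B = A
N ∧ K = N
H ∨ N = R
O ∨ R = K
O ∧ H = B
K ∧ B = B
R ∨ B = R
A ∨ R = A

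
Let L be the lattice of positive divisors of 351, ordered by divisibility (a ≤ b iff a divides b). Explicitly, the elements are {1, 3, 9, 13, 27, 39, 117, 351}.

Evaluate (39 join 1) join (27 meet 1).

39 ∨ 1 = 39
27 ∧ 1 = 1
39 ∨ 1 = 39

39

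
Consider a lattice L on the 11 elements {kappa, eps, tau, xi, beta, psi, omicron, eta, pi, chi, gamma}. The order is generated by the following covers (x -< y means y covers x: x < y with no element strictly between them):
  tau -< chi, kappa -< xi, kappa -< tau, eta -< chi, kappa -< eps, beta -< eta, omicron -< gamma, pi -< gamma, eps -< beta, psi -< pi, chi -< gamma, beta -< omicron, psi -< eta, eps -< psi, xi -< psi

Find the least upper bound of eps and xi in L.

psi

Common upper bounds of {eps, xi}: chi, eta, gamma, pi, psi.
The least among these is psi.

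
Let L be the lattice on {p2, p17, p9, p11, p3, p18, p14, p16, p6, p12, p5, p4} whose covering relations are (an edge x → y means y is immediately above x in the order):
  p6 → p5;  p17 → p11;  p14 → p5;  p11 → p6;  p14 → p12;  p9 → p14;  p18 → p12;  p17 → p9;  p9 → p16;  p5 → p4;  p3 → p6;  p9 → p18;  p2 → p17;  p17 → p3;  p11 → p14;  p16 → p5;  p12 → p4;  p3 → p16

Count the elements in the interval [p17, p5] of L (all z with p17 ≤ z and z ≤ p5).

8

The interval [p17, p5] = {p11, p14, p16, p17, p3, p5, p6, p9}, which has 8 elements.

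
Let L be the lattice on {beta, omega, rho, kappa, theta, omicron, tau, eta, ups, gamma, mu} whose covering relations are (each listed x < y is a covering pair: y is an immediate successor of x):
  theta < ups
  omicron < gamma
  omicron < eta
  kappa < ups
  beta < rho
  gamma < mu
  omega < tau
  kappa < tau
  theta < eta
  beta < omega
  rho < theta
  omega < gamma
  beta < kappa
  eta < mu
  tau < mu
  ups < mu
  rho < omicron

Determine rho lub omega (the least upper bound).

gamma

Common upper bounds of {rho, omega}: gamma, mu.
The least among these is gamma.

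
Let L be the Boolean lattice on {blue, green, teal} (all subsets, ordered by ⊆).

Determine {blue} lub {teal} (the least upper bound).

{blue,teal}

Under ⊆, join is union: {blue} ∪ {teal} = {blue,teal}.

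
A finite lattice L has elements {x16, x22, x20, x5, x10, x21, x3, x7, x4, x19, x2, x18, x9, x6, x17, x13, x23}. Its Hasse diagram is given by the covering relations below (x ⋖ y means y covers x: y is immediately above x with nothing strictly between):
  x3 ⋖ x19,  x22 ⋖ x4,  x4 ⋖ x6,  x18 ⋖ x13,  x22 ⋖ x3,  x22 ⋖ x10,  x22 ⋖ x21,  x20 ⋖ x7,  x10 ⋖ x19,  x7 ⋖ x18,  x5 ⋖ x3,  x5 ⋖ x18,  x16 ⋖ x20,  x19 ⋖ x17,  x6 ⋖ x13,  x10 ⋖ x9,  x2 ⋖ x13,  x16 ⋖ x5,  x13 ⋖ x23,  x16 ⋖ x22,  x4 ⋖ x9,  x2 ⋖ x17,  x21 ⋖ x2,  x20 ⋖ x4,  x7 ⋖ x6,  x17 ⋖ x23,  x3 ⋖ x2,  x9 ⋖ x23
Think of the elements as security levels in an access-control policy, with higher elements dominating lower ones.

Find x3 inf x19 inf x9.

x22

Common lower bounds of {x3, x19, x9}: x16, x22.
The greatest among these is x22.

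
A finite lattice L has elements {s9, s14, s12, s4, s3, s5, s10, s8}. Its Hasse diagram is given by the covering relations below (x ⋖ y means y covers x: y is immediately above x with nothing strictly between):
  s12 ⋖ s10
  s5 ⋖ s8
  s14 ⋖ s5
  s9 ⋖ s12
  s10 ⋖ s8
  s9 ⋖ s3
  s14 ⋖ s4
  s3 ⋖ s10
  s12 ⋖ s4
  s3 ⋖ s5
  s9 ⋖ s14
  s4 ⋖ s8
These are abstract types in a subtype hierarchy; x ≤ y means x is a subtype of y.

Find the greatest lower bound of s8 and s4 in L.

Common lower bounds of {s8, s4}: s12, s14, s4, s9.
The greatest among these is s4.

s4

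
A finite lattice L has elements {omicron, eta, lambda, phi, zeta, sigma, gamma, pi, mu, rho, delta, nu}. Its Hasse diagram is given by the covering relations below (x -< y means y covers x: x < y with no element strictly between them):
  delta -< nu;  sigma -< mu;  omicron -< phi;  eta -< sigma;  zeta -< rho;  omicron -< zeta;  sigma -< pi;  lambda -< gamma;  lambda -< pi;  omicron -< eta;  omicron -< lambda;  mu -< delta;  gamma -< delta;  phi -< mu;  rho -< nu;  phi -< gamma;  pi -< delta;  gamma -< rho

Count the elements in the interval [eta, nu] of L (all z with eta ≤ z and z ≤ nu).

6

The interval [eta, nu] = {delta, eta, mu, nu, pi, sigma}, which has 6 elements.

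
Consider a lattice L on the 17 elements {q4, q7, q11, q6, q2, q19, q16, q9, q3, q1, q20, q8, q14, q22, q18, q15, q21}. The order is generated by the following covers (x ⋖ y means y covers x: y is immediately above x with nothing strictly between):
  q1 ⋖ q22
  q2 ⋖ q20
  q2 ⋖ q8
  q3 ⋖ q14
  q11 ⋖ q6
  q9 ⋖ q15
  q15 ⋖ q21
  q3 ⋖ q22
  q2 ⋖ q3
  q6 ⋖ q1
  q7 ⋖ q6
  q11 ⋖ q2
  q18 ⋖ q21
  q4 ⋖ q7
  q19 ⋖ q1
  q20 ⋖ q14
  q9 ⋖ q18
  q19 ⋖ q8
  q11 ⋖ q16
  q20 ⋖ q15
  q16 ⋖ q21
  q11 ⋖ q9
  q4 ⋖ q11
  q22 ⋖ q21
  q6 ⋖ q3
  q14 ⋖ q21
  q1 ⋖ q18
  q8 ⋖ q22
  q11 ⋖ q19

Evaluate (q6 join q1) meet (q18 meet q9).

q6 ∨ q1 = q1
q18 ∧ q9 = q9
q1 ∧ q9 = q11

q11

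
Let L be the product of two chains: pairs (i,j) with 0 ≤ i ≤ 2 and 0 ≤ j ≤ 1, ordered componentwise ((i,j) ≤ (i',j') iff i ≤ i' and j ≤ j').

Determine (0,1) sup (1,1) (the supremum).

(1,1)

In a product of chains, the join is componentwise max, giving (1,1).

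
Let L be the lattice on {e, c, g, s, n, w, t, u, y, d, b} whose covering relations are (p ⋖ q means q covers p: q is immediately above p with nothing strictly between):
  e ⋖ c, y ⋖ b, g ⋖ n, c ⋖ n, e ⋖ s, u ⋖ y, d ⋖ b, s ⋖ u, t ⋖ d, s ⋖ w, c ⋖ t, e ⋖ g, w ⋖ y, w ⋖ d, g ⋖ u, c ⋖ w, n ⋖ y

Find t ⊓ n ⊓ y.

Common lower bounds of {t, n, y}: c, e.
The greatest among these is c.

c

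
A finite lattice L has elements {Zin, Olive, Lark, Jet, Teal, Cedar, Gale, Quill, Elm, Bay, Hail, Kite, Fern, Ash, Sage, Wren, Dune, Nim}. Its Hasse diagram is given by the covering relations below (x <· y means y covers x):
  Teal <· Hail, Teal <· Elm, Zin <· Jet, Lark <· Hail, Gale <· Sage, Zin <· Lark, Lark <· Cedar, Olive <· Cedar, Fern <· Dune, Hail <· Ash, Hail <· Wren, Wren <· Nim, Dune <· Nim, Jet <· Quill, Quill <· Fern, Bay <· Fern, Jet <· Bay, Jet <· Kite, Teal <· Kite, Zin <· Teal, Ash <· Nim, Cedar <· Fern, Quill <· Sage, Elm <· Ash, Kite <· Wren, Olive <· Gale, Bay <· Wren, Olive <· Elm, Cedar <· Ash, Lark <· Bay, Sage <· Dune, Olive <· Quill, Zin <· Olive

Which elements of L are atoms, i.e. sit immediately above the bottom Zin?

Jet, Lark, Olive, Teal

The atoms are exactly the elements that cover Zin: Jet, Lark, Olive, Teal.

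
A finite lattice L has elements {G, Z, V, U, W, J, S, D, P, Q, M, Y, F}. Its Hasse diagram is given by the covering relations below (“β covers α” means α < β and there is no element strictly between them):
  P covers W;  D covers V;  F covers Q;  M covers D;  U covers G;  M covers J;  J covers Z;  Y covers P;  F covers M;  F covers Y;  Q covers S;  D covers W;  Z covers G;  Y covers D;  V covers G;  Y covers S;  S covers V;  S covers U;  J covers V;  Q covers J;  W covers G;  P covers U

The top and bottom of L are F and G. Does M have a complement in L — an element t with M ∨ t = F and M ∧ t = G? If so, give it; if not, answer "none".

U

Need t with M ∨ t = F and M ∧ t = G.
Checking each element gives: U.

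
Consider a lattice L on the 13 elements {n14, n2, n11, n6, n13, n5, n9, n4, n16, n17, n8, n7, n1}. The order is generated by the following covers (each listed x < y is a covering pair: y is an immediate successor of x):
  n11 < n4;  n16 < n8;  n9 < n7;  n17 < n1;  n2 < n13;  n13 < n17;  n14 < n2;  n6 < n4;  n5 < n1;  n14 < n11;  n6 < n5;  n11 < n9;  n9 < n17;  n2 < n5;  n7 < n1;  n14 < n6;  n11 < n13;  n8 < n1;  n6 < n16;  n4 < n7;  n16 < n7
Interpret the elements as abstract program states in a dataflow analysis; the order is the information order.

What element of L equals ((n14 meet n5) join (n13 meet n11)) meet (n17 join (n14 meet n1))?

n14 ∧ n5 = n14
n13 ∧ n11 = n11
n14 ∨ n11 = n11
n14 ∧ n1 = n14
n17 ∨ n14 = n17
n11 ∧ n17 = n11

n11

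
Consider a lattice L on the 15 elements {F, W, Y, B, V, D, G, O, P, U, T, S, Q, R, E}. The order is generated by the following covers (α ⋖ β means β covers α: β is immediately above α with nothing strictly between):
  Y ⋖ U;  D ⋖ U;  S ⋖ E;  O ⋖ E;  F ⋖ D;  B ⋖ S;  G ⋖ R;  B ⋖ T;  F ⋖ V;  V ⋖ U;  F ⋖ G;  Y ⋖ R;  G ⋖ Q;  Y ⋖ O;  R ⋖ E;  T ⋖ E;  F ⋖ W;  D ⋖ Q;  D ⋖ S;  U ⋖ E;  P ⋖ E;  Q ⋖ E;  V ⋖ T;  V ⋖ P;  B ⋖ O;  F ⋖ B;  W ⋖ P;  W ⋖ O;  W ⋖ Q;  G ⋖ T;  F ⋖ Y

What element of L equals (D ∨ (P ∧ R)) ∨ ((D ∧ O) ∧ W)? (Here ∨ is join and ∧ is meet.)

D

P ∧ R = F
D ∨ F = D
D ∧ O = F
F ∧ W = F
D ∨ F = D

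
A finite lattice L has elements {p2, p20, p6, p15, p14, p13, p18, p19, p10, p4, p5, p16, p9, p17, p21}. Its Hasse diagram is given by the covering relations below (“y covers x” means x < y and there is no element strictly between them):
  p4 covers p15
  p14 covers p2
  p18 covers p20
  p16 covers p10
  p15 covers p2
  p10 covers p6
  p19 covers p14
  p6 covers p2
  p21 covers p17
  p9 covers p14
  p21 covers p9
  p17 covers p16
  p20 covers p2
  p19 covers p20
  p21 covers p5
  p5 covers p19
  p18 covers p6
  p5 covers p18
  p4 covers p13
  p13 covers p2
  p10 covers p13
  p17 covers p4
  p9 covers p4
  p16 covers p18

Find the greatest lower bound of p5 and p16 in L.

Common lower bounds of {p5, p16}: p18, p2, p20, p6.
The greatest among these is p18.

p18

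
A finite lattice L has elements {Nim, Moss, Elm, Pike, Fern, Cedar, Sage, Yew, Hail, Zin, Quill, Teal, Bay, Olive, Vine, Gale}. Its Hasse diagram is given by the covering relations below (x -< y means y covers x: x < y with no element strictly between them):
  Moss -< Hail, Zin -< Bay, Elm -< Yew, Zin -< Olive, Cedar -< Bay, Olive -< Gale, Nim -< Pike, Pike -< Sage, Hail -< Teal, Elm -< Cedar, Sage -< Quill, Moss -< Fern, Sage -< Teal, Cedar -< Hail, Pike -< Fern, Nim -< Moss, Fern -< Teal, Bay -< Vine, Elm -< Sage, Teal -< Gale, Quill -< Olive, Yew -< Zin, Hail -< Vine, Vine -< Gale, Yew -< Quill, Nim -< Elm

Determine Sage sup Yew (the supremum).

Quill

Common upper bounds of {Sage, Yew}: Gale, Olive, Quill.
The least among these is Quill.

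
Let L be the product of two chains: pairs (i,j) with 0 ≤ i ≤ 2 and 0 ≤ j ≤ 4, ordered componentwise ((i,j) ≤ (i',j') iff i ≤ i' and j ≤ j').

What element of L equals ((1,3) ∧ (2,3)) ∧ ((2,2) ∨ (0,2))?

(1,3) ∧ (2,3) = (1,3)
(2,2) ∨ (0,2) = (2,2)
(1,3) ∧ (2,2) = (1,2)

(1,2)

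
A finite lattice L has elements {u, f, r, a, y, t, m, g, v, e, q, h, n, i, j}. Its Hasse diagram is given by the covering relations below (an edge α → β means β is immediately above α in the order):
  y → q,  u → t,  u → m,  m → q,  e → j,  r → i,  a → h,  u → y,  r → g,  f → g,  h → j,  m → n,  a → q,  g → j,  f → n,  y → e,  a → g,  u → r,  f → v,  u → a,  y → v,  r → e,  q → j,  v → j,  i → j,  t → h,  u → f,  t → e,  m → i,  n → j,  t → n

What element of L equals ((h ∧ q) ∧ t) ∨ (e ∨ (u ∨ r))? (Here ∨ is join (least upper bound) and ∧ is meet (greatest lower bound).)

e

h ∧ q = a
a ∧ t = u
u ∨ r = r
e ∨ r = e
u ∨ e = e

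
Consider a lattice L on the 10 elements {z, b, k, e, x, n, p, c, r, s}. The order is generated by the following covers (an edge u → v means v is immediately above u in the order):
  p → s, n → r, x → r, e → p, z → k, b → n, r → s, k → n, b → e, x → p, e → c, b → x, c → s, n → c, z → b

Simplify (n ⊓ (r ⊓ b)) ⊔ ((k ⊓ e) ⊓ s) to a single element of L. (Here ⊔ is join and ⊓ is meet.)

b

r ∧ b = b
n ∧ b = b
k ∧ e = z
z ∧ s = z
b ∨ z = b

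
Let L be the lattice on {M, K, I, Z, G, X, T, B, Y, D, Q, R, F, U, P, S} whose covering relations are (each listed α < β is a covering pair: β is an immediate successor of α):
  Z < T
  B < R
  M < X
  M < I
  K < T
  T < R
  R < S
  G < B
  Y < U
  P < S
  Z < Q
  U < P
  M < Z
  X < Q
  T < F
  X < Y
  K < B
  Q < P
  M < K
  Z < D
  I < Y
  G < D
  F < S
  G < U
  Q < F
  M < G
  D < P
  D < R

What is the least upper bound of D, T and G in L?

R

Common upper bounds of {D, T, G}: R, S.
The least among these is R.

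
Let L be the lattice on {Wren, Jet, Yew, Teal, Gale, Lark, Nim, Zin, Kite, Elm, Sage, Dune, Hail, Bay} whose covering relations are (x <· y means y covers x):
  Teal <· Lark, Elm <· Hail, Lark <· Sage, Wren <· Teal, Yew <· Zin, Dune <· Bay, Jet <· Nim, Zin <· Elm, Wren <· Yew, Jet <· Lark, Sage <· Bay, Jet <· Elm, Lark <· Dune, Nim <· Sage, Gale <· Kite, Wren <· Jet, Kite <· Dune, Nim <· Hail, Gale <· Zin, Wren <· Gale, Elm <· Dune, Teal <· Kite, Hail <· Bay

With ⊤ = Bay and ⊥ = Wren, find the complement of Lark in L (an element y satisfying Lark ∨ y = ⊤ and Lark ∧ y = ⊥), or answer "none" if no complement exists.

none

For every candidate y, either Lark ∨ y ≠ Bay or Lark ∧ y ≠ Wren; no complement exists.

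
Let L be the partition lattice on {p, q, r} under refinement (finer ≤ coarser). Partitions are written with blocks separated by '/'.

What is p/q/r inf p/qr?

p/q/r

Common lower bounds of {p/q/r, p/qr}: p/q/r.
The greatest among these is p/q/r.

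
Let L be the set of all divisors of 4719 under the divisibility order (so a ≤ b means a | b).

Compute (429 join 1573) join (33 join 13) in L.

429 ∨ 1573 = 4719
33 ∨ 13 = 429
4719 ∨ 429 = 4719

4719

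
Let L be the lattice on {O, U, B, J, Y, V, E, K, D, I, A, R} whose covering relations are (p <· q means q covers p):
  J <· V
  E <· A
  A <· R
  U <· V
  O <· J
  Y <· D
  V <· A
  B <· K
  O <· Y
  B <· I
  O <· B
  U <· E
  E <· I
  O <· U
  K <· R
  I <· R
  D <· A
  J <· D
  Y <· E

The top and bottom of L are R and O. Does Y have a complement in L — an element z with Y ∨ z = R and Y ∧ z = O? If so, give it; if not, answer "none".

K

Need z with Y ∨ z = R and Y ∧ z = O.
Checking each element gives: K.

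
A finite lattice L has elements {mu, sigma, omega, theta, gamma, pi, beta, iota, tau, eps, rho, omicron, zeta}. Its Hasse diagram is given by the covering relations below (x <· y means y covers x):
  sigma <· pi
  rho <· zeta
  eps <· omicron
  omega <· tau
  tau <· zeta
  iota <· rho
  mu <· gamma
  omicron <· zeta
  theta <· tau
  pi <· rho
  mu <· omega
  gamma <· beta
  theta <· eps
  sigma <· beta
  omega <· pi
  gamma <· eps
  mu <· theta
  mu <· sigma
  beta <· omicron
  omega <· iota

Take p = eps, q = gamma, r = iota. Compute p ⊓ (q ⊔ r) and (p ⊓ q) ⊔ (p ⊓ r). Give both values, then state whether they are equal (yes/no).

eps; gamma; no

q ⊔ r = zeta, so p ⊓ (q ⊔ r) = eps ⊓ zeta = eps.
p ⊓ q = gamma and p ⊓ r = mu, so (p ⊓ q) ⊔ (p ⊓ r) = gamma ⊔ mu = gamma.
Equal: no.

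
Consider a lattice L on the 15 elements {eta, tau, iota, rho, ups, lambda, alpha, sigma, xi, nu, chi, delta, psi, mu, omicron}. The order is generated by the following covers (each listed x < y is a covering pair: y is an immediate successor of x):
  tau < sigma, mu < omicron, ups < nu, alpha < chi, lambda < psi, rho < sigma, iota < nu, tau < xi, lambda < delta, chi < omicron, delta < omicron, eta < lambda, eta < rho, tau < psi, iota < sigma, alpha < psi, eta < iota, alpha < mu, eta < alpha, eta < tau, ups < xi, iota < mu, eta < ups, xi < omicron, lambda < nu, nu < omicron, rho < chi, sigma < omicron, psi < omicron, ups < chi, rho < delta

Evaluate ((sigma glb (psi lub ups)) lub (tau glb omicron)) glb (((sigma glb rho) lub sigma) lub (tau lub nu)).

psi ∨ ups = omicron
sigma ∧ omicron = sigma
tau ∧ omicron = tau
sigma ∨ tau = sigma
sigma ∧ rho = rho
rho ∨ sigma = sigma
tau ∨ nu = omicron
sigma ∨ omicron = omicron
sigma ∧ omicron = sigma

sigma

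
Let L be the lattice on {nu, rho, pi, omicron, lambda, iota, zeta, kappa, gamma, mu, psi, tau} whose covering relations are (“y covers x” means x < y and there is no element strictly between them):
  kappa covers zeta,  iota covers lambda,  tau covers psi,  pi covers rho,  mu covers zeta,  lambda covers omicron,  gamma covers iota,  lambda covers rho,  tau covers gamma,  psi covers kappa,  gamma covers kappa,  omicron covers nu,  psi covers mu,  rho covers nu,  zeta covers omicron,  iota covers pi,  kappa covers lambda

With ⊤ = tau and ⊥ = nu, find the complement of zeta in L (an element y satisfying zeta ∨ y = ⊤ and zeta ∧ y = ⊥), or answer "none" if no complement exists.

none

For every candidate y, either zeta ∨ y ≠ tau or zeta ∧ y ≠ nu; no complement exists.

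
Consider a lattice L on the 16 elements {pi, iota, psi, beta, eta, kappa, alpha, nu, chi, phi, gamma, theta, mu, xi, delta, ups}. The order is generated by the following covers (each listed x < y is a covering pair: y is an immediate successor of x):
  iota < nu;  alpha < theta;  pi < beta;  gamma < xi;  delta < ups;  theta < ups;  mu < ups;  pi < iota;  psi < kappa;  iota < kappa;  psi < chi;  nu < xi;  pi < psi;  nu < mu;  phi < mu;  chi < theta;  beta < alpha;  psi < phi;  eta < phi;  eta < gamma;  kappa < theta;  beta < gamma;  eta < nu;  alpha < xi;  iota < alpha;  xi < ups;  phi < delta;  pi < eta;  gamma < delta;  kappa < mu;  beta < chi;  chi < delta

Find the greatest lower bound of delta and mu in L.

phi

Common lower bounds of {delta, mu}: eta, phi, pi, psi.
The greatest among these is phi.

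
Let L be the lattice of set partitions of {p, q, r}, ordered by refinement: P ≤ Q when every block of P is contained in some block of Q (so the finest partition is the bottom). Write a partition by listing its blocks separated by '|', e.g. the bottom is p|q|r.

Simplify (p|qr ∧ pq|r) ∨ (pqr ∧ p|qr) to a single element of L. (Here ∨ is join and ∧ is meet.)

p|qr

p|qr ∧ pq|r = p|q|r
pqr ∧ p|qr = p|qr
p|q|r ∨ p|qr = p|qr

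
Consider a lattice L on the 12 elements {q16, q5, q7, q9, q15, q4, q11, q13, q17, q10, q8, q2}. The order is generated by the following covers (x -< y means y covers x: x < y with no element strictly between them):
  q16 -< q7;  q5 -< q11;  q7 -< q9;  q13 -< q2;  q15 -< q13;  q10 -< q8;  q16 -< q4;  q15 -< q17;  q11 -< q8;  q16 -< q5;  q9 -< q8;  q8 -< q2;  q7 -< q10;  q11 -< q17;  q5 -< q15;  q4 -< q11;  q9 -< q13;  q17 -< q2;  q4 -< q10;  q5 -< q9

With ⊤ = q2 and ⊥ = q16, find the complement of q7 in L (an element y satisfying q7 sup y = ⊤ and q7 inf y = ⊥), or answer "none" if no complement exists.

q17

Need y with q7 ∨ y = q2 and q7 ∧ y = q16.
Checking each element gives: q17.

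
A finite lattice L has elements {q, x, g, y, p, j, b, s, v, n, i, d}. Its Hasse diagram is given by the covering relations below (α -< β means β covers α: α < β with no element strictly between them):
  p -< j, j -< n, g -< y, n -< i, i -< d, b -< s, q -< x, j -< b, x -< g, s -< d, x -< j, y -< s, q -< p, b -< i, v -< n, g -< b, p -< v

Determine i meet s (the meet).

Common lower bounds of {i, s}: b, g, j, p, q, x.
The greatest among these is b.

b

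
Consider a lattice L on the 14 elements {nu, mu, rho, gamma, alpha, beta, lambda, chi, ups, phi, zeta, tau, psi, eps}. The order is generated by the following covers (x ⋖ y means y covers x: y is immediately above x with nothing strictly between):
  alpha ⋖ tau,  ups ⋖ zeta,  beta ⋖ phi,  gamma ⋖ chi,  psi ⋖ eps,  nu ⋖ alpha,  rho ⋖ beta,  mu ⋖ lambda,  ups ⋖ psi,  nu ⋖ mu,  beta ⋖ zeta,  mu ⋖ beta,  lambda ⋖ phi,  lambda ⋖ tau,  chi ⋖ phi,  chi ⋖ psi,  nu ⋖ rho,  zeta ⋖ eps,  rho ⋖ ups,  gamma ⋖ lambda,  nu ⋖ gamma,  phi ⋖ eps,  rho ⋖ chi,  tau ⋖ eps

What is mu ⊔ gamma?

Common upper bounds of {mu, gamma}: eps, lambda, phi, tau.
The least among these is lambda.

lambda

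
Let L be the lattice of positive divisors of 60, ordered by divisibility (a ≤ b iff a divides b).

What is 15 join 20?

60

In the divisibility order, the join is the least common multiple: lcm(15, 20) = 60.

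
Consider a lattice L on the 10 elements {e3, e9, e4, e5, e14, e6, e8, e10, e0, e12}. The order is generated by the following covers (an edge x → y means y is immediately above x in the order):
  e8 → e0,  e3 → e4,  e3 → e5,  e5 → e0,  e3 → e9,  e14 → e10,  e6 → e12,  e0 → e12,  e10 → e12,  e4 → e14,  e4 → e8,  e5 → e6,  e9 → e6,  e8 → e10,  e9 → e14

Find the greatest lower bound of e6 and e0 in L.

e5

Common lower bounds of {e6, e0}: e3, e5.
The greatest among these is e5.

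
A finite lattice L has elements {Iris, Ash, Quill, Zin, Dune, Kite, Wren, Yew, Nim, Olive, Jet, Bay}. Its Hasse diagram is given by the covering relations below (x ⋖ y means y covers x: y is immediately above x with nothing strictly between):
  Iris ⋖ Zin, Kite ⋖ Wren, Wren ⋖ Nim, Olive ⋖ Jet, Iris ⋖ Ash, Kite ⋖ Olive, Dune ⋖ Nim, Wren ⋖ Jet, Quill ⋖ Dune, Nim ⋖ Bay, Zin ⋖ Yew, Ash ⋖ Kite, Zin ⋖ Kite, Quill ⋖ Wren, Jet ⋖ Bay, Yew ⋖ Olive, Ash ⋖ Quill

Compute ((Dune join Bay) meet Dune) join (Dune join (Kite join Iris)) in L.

Dune ∨ Bay = Bay
Bay ∧ Dune = Dune
Kite ∨ Iris = Kite
Dune ∨ Kite = Nim
Dune ∨ Nim = Nim

Nim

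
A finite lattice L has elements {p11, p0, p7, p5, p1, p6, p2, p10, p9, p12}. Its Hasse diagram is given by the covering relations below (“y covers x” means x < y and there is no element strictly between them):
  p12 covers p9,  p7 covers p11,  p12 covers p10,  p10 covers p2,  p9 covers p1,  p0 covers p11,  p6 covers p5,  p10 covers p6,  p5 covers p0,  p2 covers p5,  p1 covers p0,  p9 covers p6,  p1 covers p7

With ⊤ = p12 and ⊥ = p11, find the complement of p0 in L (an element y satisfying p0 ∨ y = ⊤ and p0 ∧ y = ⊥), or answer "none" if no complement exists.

For every candidate y, either p0 ∨ y ≠ p12 or p0 ∧ y ≠ p11; no complement exists.

none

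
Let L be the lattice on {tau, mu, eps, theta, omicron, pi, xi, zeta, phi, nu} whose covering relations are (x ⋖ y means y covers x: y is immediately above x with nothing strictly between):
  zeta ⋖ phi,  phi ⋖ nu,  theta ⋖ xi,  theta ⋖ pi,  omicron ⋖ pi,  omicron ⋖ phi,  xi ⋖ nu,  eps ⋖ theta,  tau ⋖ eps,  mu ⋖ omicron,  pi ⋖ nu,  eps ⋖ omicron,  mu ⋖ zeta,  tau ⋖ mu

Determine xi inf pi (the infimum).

theta

Common lower bounds of {xi, pi}: eps, tau, theta.
The greatest among these is theta.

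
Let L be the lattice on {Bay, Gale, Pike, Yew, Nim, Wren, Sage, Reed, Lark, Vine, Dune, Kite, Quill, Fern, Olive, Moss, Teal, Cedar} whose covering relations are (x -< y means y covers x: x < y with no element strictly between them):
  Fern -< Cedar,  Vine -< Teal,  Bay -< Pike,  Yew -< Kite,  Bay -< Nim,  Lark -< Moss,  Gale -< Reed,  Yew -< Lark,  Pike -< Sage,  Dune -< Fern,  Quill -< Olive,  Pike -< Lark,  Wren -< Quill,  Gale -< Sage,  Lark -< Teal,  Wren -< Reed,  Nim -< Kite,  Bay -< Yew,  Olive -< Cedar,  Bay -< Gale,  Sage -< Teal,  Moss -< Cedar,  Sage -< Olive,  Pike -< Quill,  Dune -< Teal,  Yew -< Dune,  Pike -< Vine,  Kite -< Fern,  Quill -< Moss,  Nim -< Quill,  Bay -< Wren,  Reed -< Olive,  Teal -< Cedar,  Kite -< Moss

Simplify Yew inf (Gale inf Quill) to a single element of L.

Gale ∧ Quill = Bay
Yew ∧ Bay = Bay

Bay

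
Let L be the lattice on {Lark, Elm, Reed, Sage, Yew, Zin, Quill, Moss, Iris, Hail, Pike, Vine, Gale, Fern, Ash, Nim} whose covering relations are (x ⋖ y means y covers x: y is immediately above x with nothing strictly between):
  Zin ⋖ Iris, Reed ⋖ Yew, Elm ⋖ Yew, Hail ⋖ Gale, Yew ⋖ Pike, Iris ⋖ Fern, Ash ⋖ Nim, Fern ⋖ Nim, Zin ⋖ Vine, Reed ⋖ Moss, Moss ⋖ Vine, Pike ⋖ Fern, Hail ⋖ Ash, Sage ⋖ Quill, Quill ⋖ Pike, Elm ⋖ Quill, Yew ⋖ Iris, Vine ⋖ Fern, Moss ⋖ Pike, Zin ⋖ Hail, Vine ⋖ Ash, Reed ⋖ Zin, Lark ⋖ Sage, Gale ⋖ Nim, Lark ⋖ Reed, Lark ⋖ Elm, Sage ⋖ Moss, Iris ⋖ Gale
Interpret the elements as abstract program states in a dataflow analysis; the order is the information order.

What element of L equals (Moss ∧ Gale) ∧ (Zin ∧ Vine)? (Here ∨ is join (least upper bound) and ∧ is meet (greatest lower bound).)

Reed

Moss ∧ Gale = Reed
Zin ∧ Vine = Zin
Reed ∧ Zin = Reed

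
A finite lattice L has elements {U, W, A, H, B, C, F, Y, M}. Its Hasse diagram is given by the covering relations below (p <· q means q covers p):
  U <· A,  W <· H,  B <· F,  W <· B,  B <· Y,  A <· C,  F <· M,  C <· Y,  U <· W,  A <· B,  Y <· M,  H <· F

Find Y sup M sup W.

M

Common upper bounds of {Y, M, W}: M.
The least among these is M.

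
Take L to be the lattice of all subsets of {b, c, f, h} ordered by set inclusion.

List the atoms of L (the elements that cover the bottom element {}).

The atoms are exactly the elements that cover {}: {b}, {c}, {f}, {h}.

{b}, {c}, {f}, {h}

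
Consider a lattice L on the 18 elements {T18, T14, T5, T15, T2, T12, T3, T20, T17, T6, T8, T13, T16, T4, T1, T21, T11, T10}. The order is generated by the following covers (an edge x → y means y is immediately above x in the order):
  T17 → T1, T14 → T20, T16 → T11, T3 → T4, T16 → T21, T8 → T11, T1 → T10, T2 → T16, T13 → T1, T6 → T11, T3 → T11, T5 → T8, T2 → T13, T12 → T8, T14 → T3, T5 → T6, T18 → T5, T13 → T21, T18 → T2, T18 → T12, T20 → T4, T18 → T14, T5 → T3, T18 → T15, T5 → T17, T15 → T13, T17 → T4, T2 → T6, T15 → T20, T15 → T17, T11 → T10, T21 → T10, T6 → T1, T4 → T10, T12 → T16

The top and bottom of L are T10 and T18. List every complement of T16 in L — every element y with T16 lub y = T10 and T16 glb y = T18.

T17, T20, T4

Need y with T16 ∨ y = T10 and T16 ∧ y = T18.
Checking each element gives: T17, T20, T4.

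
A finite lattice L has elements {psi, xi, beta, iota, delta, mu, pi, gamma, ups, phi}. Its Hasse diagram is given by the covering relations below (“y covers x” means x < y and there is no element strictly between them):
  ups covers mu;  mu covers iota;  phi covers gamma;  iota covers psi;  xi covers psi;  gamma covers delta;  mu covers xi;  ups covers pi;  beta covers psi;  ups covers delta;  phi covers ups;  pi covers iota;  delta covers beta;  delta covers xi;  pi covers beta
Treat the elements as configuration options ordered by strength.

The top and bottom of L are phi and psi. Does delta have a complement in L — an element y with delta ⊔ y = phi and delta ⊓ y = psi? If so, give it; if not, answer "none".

For every candidate y, either delta ∨ y ≠ phi or delta ∧ y ≠ psi; no complement exists.

none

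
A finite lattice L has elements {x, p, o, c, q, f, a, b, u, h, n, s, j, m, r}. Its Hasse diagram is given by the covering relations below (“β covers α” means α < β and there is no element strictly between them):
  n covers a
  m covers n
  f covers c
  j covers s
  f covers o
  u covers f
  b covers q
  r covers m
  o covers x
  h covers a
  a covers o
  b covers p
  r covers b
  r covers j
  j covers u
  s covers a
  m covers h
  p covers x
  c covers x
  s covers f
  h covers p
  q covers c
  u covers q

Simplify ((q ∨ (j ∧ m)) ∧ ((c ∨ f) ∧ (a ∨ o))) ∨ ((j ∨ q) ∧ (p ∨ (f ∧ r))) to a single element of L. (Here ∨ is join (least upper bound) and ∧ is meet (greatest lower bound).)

j ∧ m = a
q ∨ a = j
c ∨ f = f
a ∨ o = a
f ∧ a = o
j ∧ o = o
j ∨ q = j
f ∧ r = f
p ∨ f = r
j ∧ r = j
o ∨ j = j

j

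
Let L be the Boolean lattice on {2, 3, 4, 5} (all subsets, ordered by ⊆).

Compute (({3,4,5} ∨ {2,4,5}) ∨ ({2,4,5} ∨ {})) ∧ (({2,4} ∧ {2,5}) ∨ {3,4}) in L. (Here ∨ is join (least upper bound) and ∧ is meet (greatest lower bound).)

{2,3,4}

{3,4,5} ∨ {2,4,5} = {2,3,4,5}
{2,4,5} ∨ {} = {2,4,5}
{2,3,4,5} ∨ {2,4,5} = {2,3,4,5}
{2,4} ∧ {2,5} = {2}
{2} ∨ {3,4} = {2,3,4}
{2,3,4,5} ∧ {2,3,4} = {2,3,4}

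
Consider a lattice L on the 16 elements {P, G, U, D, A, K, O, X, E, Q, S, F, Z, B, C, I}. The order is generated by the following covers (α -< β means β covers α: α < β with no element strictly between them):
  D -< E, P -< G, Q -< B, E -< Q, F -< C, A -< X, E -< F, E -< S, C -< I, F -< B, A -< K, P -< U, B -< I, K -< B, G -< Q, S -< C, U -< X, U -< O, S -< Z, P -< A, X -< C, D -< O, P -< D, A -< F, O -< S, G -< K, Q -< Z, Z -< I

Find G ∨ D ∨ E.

Q

Common upper bounds of {G, D, E}: B, I, Q, Z.
The least among these is Q.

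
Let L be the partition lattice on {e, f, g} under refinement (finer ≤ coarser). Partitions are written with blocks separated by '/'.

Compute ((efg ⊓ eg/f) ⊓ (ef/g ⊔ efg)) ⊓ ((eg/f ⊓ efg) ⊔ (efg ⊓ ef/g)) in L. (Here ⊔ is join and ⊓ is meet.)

eg/f

efg ∧ eg/f = eg/f
ef/g ∨ efg = efg
eg/f ∧ efg = eg/f
eg/f ∧ efg = eg/f
efg ∧ ef/g = ef/g
eg/f ∨ ef/g = efg
eg/f ∧ efg = eg/f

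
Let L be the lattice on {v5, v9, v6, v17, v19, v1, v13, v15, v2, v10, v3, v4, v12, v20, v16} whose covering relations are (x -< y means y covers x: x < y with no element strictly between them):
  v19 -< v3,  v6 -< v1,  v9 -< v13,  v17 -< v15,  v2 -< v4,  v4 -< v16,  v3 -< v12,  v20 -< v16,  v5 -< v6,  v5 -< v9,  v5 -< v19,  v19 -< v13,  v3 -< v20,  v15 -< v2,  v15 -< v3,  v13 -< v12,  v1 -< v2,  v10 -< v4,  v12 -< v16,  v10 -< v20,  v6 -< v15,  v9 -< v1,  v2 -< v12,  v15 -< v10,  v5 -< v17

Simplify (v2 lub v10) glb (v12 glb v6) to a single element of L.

v2 ∨ v10 = v4
v12 ∧ v6 = v6
v4 ∧ v6 = v6

v6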